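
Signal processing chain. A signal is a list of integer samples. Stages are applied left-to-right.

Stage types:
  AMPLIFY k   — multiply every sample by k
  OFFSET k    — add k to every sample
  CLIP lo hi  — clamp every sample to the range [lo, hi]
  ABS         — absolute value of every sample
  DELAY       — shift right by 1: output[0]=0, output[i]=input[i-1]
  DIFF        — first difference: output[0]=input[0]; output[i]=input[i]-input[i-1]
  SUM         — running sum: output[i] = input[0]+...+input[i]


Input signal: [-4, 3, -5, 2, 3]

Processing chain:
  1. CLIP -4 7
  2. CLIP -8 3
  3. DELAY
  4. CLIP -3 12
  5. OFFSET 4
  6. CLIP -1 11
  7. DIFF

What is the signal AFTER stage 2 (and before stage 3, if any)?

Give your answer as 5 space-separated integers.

Answer: -4 3 -4 2 3

Derivation:
Input: [-4, 3, -5, 2, 3]
Stage 1 (CLIP -4 7): clip(-4,-4,7)=-4, clip(3,-4,7)=3, clip(-5,-4,7)=-4, clip(2,-4,7)=2, clip(3,-4,7)=3 -> [-4, 3, -4, 2, 3]
Stage 2 (CLIP -8 3): clip(-4,-8,3)=-4, clip(3,-8,3)=3, clip(-4,-8,3)=-4, clip(2,-8,3)=2, clip(3,-8,3)=3 -> [-4, 3, -4, 2, 3]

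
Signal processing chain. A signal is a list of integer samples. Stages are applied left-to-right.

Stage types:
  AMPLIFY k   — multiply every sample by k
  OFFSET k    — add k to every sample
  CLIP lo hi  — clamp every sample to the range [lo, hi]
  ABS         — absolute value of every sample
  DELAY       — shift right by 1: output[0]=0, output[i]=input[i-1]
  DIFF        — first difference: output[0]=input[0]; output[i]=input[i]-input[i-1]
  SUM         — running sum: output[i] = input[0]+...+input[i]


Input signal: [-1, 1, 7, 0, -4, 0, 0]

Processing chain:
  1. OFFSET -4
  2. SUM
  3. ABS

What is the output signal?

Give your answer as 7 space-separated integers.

Input: [-1, 1, 7, 0, -4, 0, 0]
Stage 1 (OFFSET -4): -1+-4=-5, 1+-4=-3, 7+-4=3, 0+-4=-4, -4+-4=-8, 0+-4=-4, 0+-4=-4 -> [-5, -3, 3, -4, -8, -4, -4]
Stage 2 (SUM): sum[0..0]=-5, sum[0..1]=-8, sum[0..2]=-5, sum[0..3]=-9, sum[0..4]=-17, sum[0..5]=-21, sum[0..6]=-25 -> [-5, -8, -5, -9, -17, -21, -25]
Stage 3 (ABS): |-5|=5, |-8|=8, |-5|=5, |-9|=9, |-17|=17, |-21|=21, |-25|=25 -> [5, 8, 5, 9, 17, 21, 25]

Answer: 5 8 5 9 17 21 25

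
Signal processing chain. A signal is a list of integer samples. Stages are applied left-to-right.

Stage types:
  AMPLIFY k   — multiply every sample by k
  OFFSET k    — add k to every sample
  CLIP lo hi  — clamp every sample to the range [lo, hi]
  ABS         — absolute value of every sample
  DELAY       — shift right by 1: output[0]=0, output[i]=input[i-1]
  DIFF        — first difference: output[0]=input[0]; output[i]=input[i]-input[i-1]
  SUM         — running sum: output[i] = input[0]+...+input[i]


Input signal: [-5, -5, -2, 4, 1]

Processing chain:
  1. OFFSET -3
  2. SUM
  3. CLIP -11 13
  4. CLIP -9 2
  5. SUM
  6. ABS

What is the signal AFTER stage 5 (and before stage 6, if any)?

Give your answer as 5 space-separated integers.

Input: [-5, -5, -2, 4, 1]
Stage 1 (OFFSET -3): -5+-3=-8, -5+-3=-8, -2+-3=-5, 4+-3=1, 1+-3=-2 -> [-8, -8, -5, 1, -2]
Stage 2 (SUM): sum[0..0]=-8, sum[0..1]=-16, sum[0..2]=-21, sum[0..3]=-20, sum[0..4]=-22 -> [-8, -16, -21, -20, -22]
Stage 3 (CLIP -11 13): clip(-8,-11,13)=-8, clip(-16,-11,13)=-11, clip(-21,-11,13)=-11, clip(-20,-11,13)=-11, clip(-22,-11,13)=-11 -> [-8, -11, -11, -11, -11]
Stage 4 (CLIP -9 2): clip(-8,-9,2)=-8, clip(-11,-9,2)=-9, clip(-11,-9,2)=-9, clip(-11,-9,2)=-9, clip(-11,-9,2)=-9 -> [-8, -9, -9, -9, -9]
Stage 5 (SUM): sum[0..0]=-8, sum[0..1]=-17, sum[0..2]=-26, sum[0..3]=-35, sum[0..4]=-44 -> [-8, -17, -26, -35, -44]

Answer: -8 -17 -26 -35 -44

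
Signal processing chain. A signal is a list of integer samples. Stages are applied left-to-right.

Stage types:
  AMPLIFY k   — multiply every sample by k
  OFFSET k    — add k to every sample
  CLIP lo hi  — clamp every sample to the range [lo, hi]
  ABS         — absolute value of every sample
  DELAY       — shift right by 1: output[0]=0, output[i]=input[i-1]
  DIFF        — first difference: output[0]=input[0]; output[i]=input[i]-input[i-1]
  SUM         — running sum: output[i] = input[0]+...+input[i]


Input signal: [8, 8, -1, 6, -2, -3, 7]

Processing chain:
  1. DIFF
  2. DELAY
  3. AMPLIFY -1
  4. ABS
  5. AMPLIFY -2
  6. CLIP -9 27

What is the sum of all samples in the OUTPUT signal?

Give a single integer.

Input: [8, 8, -1, 6, -2, -3, 7]
Stage 1 (DIFF): s[0]=8, 8-8=0, -1-8=-9, 6--1=7, -2-6=-8, -3--2=-1, 7--3=10 -> [8, 0, -9, 7, -8, -1, 10]
Stage 2 (DELAY): [0, 8, 0, -9, 7, -8, -1] = [0, 8, 0, -9, 7, -8, -1] -> [0, 8, 0, -9, 7, -8, -1]
Stage 3 (AMPLIFY -1): 0*-1=0, 8*-1=-8, 0*-1=0, -9*-1=9, 7*-1=-7, -8*-1=8, -1*-1=1 -> [0, -8, 0, 9, -7, 8, 1]
Stage 4 (ABS): |0|=0, |-8|=8, |0|=0, |9|=9, |-7|=7, |8|=8, |1|=1 -> [0, 8, 0, 9, 7, 8, 1]
Stage 5 (AMPLIFY -2): 0*-2=0, 8*-2=-16, 0*-2=0, 9*-2=-18, 7*-2=-14, 8*-2=-16, 1*-2=-2 -> [0, -16, 0, -18, -14, -16, -2]
Stage 6 (CLIP -9 27): clip(0,-9,27)=0, clip(-16,-9,27)=-9, clip(0,-9,27)=0, clip(-18,-9,27)=-9, clip(-14,-9,27)=-9, clip(-16,-9,27)=-9, clip(-2,-9,27)=-2 -> [0, -9, 0, -9, -9, -9, -2]
Output sum: -38

Answer: -38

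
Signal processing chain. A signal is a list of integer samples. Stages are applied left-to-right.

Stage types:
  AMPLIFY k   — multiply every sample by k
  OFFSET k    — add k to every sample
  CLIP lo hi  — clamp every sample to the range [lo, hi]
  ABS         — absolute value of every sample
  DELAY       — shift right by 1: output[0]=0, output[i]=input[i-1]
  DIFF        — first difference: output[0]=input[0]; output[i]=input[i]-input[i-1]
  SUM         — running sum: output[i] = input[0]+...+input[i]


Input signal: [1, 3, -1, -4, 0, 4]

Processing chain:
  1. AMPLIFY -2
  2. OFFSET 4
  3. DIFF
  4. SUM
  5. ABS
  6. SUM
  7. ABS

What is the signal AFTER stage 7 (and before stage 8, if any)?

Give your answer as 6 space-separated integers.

Input: [1, 3, -1, -4, 0, 4]
Stage 1 (AMPLIFY -2): 1*-2=-2, 3*-2=-6, -1*-2=2, -4*-2=8, 0*-2=0, 4*-2=-8 -> [-2, -6, 2, 8, 0, -8]
Stage 2 (OFFSET 4): -2+4=2, -6+4=-2, 2+4=6, 8+4=12, 0+4=4, -8+4=-4 -> [2, -2, 6, 12, 4, -4]
Stage 3 (DIFF): s[0]=2, -2-2=-4, 6--2=8, 12-6=6, 4-12=-8, -4-4=-8 -> [2, -4, 8, 6, -8, -8]
Stage 4 (SUM): sum[0..0]=2, sum[0..1]=-2, sum[0..2]=6, sum[0..3]=12, sum[0..4]=4, sum[0..5]=-4 -> [2, -2, 6, 12, 4, -4]
Stage 5 (ABS): |2|=2, |-2|=2, |6|=6, |12|=12, |4|=4, |-4|=4 -> [2, 2, 6, 12, 4, 4]
Stage 6 (SUM): sum[0..0]=2, sum[0..1]=4, sum[0..2]=10, sum[0..3]=22, sum[0..4]=26, sum[0..5]=30 -> [2, 4, 10, 22, 26, 30]
Stage 7 (ABS): |2|=2, |4|=4, |10|=10, |22|=22, |26|=26, |30|=30 -> [2, 4, 10, 22, 26, 30]

Answer: 2 4 10 22 26 30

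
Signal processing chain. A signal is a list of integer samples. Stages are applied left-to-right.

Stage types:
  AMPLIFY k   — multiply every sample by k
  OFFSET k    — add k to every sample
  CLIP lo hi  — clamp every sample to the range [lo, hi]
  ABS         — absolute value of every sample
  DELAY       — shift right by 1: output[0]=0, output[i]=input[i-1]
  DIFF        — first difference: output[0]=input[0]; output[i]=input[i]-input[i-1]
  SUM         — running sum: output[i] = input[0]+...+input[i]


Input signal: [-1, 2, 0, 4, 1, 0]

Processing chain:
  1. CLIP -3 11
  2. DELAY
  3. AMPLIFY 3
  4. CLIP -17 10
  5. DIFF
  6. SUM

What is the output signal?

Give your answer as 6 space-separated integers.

Answer: 0 -3 6 0 10 3

Derivation:
Input: [-1, 2, 0, 4, 1, 0]
Stage 1 (CLIP -3 11): clip(-1,-3,11)=-1, clip(2,-3,11)=2, clip(0,-3,11)=0, clip(4,-3,11)=4, clip(1,-3,11)=1, clip(0,-3,11)=0 -> [-1, 2, 0, 4, 1, 0]
Stage 2 (DELAY): [0, -1, 2, 0, 4, 1] = [0, -1, 2, 0, 4, 1] -> [0, -1, 2, 0, 4, 1]
Stage 3 (AMPLIFY 3): 0*3=0, -1*3=-3, 2*3=6, 0*3=0, 4*3=12, 1*3=3 -> [0, -3, 6, 0, 12, 3]
Stage 4 (CLIP -17 10): clip(0,-17,10)=0, clip(-3,-17,10)=-3, clip(6,-17,10)=6, clip(0,-17,10)=0, clip(12,-17,10)=10, clip(3,-17,10)=3 -> [0, -3, 6, 0, 10, 3]
Stage 5 (DIFF): s[0]=0, -3-0=-3, 6--3=9, 0-6=-6, 10-0=10, 3-10=-7 -> [0, -3, 9, -6, 10, -7]
Stage 6 (SUM): sum[0..0]=0, sum[0..1]=-3, sum[0..2]=6, sum[0..3]=0, sum[0..4]=10, sum[0..5]=3 -> [0, -3, 6, 0, 10, 3]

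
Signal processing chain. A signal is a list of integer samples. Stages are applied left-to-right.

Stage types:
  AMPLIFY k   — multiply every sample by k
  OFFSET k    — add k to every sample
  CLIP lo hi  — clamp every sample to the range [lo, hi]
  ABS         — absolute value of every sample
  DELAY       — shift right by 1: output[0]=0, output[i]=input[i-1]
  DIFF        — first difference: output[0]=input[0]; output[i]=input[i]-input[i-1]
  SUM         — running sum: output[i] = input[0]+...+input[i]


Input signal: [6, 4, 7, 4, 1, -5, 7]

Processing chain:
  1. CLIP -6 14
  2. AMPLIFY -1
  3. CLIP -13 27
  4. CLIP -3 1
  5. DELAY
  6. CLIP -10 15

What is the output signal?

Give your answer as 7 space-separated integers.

Input: [6, 4, 7, 4, 1, -5, 7]
Stage 1 (CLIP -6 14): clip(6,-6,14)=6, clip(4,-6,14)=4, clip(7,-6,14)=7, clip(4,-6,14)=4, clip(1,-6,14)=1, clip(-5,-6,14)=-5, clip(7,-6,14)=7 -> [6, 4, 7, 4, 1, -5, 7]
Stage 2 (AMPLIFY -1): 6*-1=-6, 4*-1=-4, 7*-1=-7, 4*-1=-4, 1*-1=-1, -5*-1=5, 7*-1=-7 -> [-6, -4, -7, -4, -1, 5, -7]
Stage 3 (CLIP -13 27): clip(-6,-13,27)=-6, clip(-4,-13,27)=-4, clip(-7,-13,27)=-7, clip(-4,-13,27)=-4, clip(-1,-13,27)=-1, clip(5,-13,27)=5, clip(-7,-13,27)=-7 -> [-6, -4, -7, -4, -1, 5, -7]
Stage 4 (CLIP -3 1): clip(-6,-3,1)=-3, clip(-4,-3,1)=-3, clip(-7,-3,1)=-3, clip(-4,-3,1)=-3, clip(-1,-3,1)=-1, clip(5,-3,1)=1, clip(-7,-3,1)=-3 -> [-3, -3, -3, -3, -1, 1, -3]
Stage 5 (DELAY): [0, -3, -3, -3, -3, -1, 1] = [0, -3, -3, -3, -3, -1, 1] -> [0, -3, -3, -3, -3, -1, 1]
Stage 6 (CLIP -10 15): clip(0,-10,15)=0, clip(-3,-10,15)=-3, clip(-3,-10,15)=-3, clip(-3,-10,15)=-3, clip(-3,-10,15)=-3, clip(-1,-10,15)=-1, clip(1,-10,15)=1 -> [0, -3, -3, -3, -3, -1, 1]

Answer: 0 -3 -3 -3 -3 -1 1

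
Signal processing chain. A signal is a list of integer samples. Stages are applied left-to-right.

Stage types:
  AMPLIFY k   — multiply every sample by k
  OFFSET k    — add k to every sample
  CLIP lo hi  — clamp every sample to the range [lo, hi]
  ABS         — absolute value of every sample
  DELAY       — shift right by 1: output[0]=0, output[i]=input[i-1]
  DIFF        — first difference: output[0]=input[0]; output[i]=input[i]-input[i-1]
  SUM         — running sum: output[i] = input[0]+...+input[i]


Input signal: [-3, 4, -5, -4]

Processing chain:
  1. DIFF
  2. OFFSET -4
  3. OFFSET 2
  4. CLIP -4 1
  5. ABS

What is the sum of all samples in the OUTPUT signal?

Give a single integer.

Input: [-3, 4, -5, -4]
Stage 1 (DIFF): s[0]=-3, 4--3=7, -5-4=-9, -4--5=1 -> [-3, 7, -9, 1]
Stage 2 (OFFSET -4): -3+-4=-7, 7+-4=3, -9+-4=-13, 1+-4=-3 -> [-7, 3, -13, -3]
Stage 3 (OFFSET 2): -7+2=-5, 3+2=5, -13+2=-11, -3+2=-1 -> [-5, 5, -11, -1]
Stage 4 (CLIP -4 1): clip(-5,-4,1)=-4, clip(5,-4,1)=1, clip(-11,-4,1)=-4, clip(-1,-4,1)=-1 -> [-4, 1, -4, -1]
Stage 5 (ABS): |-4|=4, |1|=1, |-4|=4, |-1|=1 -> [4, 1, 4, 1]
Output sum: 10

Answer: 10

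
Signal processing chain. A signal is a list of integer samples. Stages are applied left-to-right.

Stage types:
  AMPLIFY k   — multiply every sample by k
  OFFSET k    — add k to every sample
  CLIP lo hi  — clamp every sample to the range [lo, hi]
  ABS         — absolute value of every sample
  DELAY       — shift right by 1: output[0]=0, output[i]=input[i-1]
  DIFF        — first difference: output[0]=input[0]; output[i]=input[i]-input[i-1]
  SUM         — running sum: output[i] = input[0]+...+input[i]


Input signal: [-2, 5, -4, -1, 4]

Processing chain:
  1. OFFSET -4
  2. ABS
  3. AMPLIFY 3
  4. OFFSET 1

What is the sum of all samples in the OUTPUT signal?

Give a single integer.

Input: [-2, 5, -4, -1, 4]
Stage 1 (OFFSET -4): -2+-4=-6, 5+-4=1, -4+-4=-8, -1+-4=-5, 4+-4=0 -> [-6, 1, -8, -5, 0]
Stage 2 (ABS): |-6|=6, |1|=1, |-8|=8, |-5|=5, |0|=0 -> [6, 1, 8, 5, 0]
Stage 3 (AMPLIFY 3): 6*3=18, 1*3=3, 8*3=24, 5*3=15, 0*3=0 -> [18, 3, 24, 15, 0]
Stage 4 (OFFSET 1): 18+1=19, 3+1=4, 24+1=25, 15+1=16, 0+1=1 -> [19, 4, 25, 16, 1]
Output sum: 65

Answer: 65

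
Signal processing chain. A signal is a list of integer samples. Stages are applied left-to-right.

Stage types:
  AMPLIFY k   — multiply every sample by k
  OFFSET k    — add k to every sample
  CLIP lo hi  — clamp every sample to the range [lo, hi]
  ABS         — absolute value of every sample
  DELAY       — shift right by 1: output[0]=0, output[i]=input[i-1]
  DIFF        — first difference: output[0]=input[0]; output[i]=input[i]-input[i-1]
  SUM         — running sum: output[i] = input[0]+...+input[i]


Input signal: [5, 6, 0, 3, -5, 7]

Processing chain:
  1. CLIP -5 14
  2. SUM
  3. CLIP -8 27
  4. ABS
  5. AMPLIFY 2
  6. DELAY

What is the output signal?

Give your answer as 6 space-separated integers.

Input: [5, 6, 0, 3, -5, 7]
Stage 1 (CLIP -5 14): clip(5,-5,14)=5, clip(6,-5,14)=6, clip(0,-5,14)=0, clip(3,-5,14)=3, clip(-5,-5,14)=-5, clip(7,-5,14)=7 -> [5, 6, 0, 3, -5, 7]
Stage 2 (SUM): sum[0..0]=5, sum[0..1]=11, sum[0..2]=11, sum[0..3]=14, sum[0..4]=9, sum[0..5]=16 -> [5, 11, 11, 14, 9, 16]
Stage 3 (CLIP -8 27): clip(5,-8,27)=5, clip(11,-8,27)=11, clip(11,-8,27)=11, clip(14,-8,27)=14, clip(9,-8,27)=9, clip(16,-8,27)=16 -> [5, 11, 11, 14, 9, 16]
Stage 4 (ABS): |5|=5, |11|=11, |11|=11, |14|=14, |9|=9, |16|=16 -> [5, 11, 11, 14, 9, 16]
Stage 5 (AMPLIFY 2): 5*2=10, 11*2=22, 11*2=22, 14*2=28, 9*2=18, 16*2=32 -> [10, 22, 22, 28, 18, 32]
Stage 6 (DELAY): [0, 10, 22, 22, 28, 18] = [0, 10, 22, 22, 28, 18] -> [0, 10, 22, 22, 28, 18]

Answer: 0 10 22 22 28 18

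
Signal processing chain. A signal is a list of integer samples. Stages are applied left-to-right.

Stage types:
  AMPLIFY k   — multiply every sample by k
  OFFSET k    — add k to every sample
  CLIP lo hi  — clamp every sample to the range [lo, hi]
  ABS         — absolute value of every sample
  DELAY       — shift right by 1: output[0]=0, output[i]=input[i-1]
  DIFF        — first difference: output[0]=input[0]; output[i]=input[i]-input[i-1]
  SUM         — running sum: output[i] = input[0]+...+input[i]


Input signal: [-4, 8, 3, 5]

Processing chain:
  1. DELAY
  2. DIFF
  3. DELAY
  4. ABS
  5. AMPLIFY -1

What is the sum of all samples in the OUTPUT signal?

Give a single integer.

Answer: -16

Derivation:
Input: [-4, 8, 3, 5]
Stage 1 (DELAY): [0, -4, 8, 3] = [0, -4, 8, 3] -> [0, -4, 8, 3]
Stage 2 (DIFF): s[0]=0, -4-0=-4, 8--4=12, 3-8=-5 -> [0, -4, 12, -5]
Stage 3 (DELAY): [0, 0, -4, 12] = [0, 0, -4, 12] -> [0, 0, -4, 12]
Stage 4 (ABS): |0|=0, |0|=0, |-4|=4, |12|=12 -> [0, 0, 4, 12]
Stage 5 (AMPLIFY -1): 0*-1=0, 0*-1=0, 4*-1=-4, 12*-1=-12 -> [0, 0, -4, -12]
Output sum: -16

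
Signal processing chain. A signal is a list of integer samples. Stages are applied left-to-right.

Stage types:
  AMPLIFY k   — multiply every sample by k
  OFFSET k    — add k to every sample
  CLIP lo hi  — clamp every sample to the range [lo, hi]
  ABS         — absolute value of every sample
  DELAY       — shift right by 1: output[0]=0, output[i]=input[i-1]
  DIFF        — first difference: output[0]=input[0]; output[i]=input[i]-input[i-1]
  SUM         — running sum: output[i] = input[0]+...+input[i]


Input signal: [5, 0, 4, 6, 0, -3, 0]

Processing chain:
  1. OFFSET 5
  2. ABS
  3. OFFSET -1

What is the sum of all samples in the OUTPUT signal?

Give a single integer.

Answer: 40

Derivation:
Input: [5, 0, 4, 6, 0, -3, 0]
Stage 1 (OFFSET 5): 5+5=10, 0+5=5, 4+5=9, 6+5=11, 0+5=5, -3+5=2, 0+5=5 -> [10, 5, 9, 11, 5, 2, 5]
Stage 2 (ABS): |10|=10, |5|=5, |9|=9, |11|=11, |5|=5, |2|=2, |5|=5 -> [10, 5, 9, 11, 5, 2, 5]
Stage 3 (OFFSET -1): 10+-1=9, 5+-1=4, 9+-1=8, 11+-1=10, 5+-1=4, 2+-1=1, 5+-1=4 -> [9, 4, 8, 10, 4, 1, 4]
Output sum: 40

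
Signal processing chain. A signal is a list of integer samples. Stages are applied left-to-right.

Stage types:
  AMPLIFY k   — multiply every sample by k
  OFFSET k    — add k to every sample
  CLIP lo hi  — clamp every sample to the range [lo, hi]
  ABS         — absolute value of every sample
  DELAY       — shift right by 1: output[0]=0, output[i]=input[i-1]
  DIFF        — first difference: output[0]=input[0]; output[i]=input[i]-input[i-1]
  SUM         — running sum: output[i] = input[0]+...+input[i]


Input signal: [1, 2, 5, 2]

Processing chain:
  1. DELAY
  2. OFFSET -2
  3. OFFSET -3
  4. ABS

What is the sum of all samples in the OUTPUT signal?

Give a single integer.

Answer: 12

Derivation:
Input: [1, 2, 5, 2]
Stage 1 (DELAY): [0, 1, 2, 5] = [0, 1, 2, 5] -> [0, 1, 2, 5]
Stage 2 (OFFSET -2): 0+-2=-2, 1+-2=-1, 2+-2=0, 5+-2=3 -> [-2, -1, 0, 3]
Stage 3 (OFFSET -3): -2+-3=-5, -1+-3=-4, 0+-3=-3, 3+-3=0 -> [-5, -4, -3, 0]
Stage 4 (ABS): |-5|=5, |-4|=4, |-3|=3, |0|=0 -> [5, 4, 3, 0]
Output sum: 12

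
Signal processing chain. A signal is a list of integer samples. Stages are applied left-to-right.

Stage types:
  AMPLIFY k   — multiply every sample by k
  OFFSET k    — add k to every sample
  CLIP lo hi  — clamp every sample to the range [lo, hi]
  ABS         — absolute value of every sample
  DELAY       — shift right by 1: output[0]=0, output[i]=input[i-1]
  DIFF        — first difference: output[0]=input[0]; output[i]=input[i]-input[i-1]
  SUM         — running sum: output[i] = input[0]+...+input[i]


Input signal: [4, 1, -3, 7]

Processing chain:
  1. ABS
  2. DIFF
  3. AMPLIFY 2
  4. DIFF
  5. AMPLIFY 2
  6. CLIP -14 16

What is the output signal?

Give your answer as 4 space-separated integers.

Input: [4, 1, -3, 7]
Stage 1 (ABS): |4|=4, |1|=1, |-3|=3, |7|=7 -> [4, 1, 3, 7]
Stage 2 (DIFF): s[0]=4, 1-4=-3, 3-1=2, 7-3=4 -> [4, -3, 2, 4]
Stage 3 (AMPLIFY 2): 4*2=8, -3*2=-6, 2*2=4, 4*2=8 -> [8, -6, 4, 8]
Stage 4 (DIFF): s[0]=8, -6-8=-14, 4--6=10, 8-4=4 -> [8, -14, 10, 4]
Stage 5 (AMPLIFY 2): 8*2=16, -14*2=-28, 10*2=20, 4*2=8 -> [16, -28, 20, 8]
Stage 6 (CLIP -14 16): clip(16,-14,16)=16, clip(-28,-14,16)=-14, clip(20,-14,16)=16, clip(8,-14,16)=8 -> [16, -14, 16, 8]

Answer: 16 -14 16 8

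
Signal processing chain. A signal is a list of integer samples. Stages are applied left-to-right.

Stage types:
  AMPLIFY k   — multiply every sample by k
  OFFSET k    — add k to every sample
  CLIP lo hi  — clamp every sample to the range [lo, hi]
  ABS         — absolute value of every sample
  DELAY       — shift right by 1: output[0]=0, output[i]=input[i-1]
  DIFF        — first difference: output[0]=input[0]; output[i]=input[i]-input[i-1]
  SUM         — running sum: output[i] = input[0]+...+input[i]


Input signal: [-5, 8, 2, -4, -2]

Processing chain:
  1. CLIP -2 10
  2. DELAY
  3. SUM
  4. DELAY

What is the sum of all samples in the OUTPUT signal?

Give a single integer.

Input: [-5, 8, 2, -4, -2]
Stage 1 (CLIP -2 10): clip(-5,-2,10)=-2, clip(8,-2,10)=8, clip(2,-2,10)=2, clip(-4,-2,10)=-2, clip(-2,-2,10)=-2 -> [-2, 8, 2, -2, -2]
Stage 2 (DELAY): [0, -2, 8, 2, -2] = [0, -2, 8, 2, -2] -> [0, -2, 8, 2, -2]
Stage 3 (SUM): sum[0..0]=0, sum[0..1]=-2, sum[0..2]=6, sum[0..3]=8, sum[0..4]=6 -> [0, -2, 6, 8, 6]
Stage 4 (DELAY): [0, 0, -2, 6, 8] = [0, 0, -2, 6, 8] -> [0, 0, -2, 6, 8]
Output sum: 12

Answer: 12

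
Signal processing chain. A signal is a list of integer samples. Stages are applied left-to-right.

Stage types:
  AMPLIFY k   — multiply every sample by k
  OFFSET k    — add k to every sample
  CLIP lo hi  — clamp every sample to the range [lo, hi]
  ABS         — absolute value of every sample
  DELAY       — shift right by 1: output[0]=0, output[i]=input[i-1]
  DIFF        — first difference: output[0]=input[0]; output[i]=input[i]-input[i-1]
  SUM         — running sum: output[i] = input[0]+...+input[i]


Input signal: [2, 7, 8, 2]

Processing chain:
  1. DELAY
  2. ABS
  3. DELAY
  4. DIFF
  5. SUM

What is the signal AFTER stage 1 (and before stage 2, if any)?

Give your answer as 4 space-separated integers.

Answer: 0 2 7 8

Derivation:
Input: [2, 7, 8, 2]
Stage 1 (DELAY): [0, 2, 7, 8] = [0, 2, 7, 8] -> [0, 2, 7, 8]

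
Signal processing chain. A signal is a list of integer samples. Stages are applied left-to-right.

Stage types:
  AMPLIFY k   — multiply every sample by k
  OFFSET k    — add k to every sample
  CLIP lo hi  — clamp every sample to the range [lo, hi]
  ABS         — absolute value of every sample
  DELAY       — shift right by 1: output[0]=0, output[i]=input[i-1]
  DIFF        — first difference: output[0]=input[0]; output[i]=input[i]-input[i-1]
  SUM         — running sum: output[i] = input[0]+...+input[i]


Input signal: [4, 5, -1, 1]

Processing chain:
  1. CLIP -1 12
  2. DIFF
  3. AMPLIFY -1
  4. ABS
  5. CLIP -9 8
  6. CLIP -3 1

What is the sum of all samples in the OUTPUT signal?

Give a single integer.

Answer: 4

Derivation:
Input: [4, 5, -1, 1]
Stage 1 (CLIP -1 12): clip(4,-1,12)=4, clip(5,-1,12)=5, clip(-1,-1,12)=-1, clip(1,-1,12)=1 -> [4, 5, -1, 1]
Stage 2 (DIFF): s[0]=4, 5-4=1, -1-5=-6, 1--1=2 -> [4, 1, -6, 2]
Stage 3 (AMPLIFY -1): 4*-1=-4, 1*-1=-1, -6*-1=6, 2*-1=-2 -> [-4, -1, 6, -2]
Stage 4 (ABS): |-4|=4, |-1|=1, |6|=6, |-2|=2 -> [4, 1, 6, 2]
Stage 5 (CLIP -9 8): clip(4,-9,8)=4, clip(1,-9,8)=1, clip(6,-9,8)=6, clip(2,-9,8)=2 -> [4, 1, 6, 2]
Stage 6 (CLIP -3 1): clip(4,-3,1)=1, clip(1,-3,1)=1, clip(6,-3,1)=1, clip(2,-3,1)=1 -> [1, 1, 1, 1]
Output sum: 4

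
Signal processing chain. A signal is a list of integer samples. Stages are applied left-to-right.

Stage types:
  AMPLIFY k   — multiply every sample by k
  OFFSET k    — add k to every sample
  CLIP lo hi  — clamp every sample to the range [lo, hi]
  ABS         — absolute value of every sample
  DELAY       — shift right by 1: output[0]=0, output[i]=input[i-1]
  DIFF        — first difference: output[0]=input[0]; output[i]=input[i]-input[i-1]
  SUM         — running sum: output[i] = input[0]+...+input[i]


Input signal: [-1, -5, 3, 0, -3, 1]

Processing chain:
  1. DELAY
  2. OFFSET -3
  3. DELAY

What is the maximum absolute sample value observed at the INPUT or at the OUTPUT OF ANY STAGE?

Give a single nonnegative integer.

Answer: 8

Derivation:
Input: [-1, -5, 3, 0, -3, 1] (max |s|=5)
Stage 1 (DELAY): [0, -1, -5, 3, 0, -3] = [0, -1, -5, 3, 0, -3] -> [0, -1, -5, 3, 0, -3] (max |s|=5)
Stage 2 (OFFSET -3): 0+-3=-3, -1+-3=-4, -5+-3=-8, 3+-3=0, 0+-3=-3, -3+-3=-6 -> [-3, -4, -8, 0, -3, -6] (max |s|=8)
Stage 3 (DELAY): [0, -3, -4, -8, 0, -3] = [0, -3, -4, -8, 0, -3] -> [0, -3, -4, -8, 0, -3] (max |s|=8)
Overall max amplitude: 8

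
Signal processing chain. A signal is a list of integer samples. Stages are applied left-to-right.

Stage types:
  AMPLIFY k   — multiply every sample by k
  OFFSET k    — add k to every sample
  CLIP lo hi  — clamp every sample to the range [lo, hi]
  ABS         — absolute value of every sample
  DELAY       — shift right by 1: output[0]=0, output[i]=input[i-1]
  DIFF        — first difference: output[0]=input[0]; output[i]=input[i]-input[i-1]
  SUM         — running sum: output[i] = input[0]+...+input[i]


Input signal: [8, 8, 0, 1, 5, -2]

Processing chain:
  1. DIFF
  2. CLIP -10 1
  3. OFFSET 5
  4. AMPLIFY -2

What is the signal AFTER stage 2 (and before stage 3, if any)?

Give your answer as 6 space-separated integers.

Answer: 1 0 -8 1 1 -7

Derivation:
Input: [8, 8, 0, 1, 5, -2]
Stage 1 (DIFF): s[0]=8, 8-8=0, 0-8=-8, 1-0=1, 5-1=4, -2-5=-7 -> [8, 0, -8, 1, 4, -7]
Stage 2 (CLIP -10 1): clip(8,-10,1)=1, clip(0,-10,1)=0, clip(-8,-10,1)=-8, clip(1,-10,1)=1, clip(4,-10,1)=1, clip(-7,-10,1)=-7 -> [1, 0, -8, 1, 1, -7]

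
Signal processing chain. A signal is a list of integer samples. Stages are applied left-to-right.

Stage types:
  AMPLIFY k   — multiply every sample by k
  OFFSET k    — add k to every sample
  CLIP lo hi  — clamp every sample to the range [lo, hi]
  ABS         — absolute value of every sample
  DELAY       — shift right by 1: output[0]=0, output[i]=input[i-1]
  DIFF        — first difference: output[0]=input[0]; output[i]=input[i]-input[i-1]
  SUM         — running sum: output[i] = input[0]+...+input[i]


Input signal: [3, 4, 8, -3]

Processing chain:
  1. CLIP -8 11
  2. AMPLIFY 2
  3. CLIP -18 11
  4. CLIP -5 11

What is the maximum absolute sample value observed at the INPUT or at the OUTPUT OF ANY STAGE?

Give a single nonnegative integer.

Input: [3, 4, 8, -3] (max |s|=8)
Stage 1 (CLIP -8 11): clip(3,-8,11)=3, clip(4,-8,11)=4, clip(8,-8,11)=8, clip(-3,-8,11)=-3 -> [3, 4, 8, -3] (max |s|=8)
Stage 2 (AMPLIFY 2): 3*2=6, 4*2=8, 8*2=16, -3*2=-6 -> [6, 8, 16, -6] (max |s|=16)
Stage 3 (CLIP -18 11): clip(6,-18,11)=6, clip(8,-18,11)=8, clip(16,-18,11)=11, clip(-6,-18,11)=-6 -> [6, 8, 11, -6] (max |s|=11)
Stage 4 (CLIP -5 11): clip(6,-5,11)=6, clip(8,-5,11)=8, clip(11,-5,11)=11, clip(-6,-5,11)=-5 -> [6, 8, 11, -5] (max |s|=11)
Overall max amplitude: 16

Answer: 16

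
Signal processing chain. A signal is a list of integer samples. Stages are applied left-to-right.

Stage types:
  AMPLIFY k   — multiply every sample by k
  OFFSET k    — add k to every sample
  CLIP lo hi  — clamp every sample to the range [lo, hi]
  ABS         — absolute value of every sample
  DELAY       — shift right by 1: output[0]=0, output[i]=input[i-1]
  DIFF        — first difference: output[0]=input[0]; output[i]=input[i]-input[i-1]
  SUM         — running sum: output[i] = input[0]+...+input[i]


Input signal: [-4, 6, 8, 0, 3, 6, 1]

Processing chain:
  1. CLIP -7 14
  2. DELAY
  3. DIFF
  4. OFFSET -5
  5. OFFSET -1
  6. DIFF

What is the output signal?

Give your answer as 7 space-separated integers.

Answer: -6 -4 14 -8 -10 11 0

Derivation:
Input: [-4, 6, 8, 0, 3, 6, 1]
Stage 1 (CLIP -7 14): clip(-4,-7,14)=-4, clip(6,-7,14)=6, clip(8,-7,14)=8, clip(0,-7,14)=0, clip(3,-7,14)=3, clip(6,-7,14)=6, clip(1,-7,14)=1 -> [-4, 6, 8, 0, 3, 6, 1]
Stage 2 (DELAY): [0, -4, 6, 8, 0, 3, 6] = [0, -4, 6, 8, 0, 3, 6] -> [0, -4, 6, 8, 0, 3, 6]
Stage 3 (DIFF): s[0]=0, -4-0=-4, 6--4=10, 8-6=2, 0-8=-8, 3-0=3, 6-3=3 -> [0, -4, 10, 2, -8, 3, 3]
Stage 4 (OFFSET -5): 0+-5=-5, -4+-5=-9, 10+-5=5, 2+-5=-3, -8+-5=-13, 3+-5=-2, 3+-5=-2 -> [-5, -9, 5, -3, -13, -2, -2]
Stage 5 (OFFSET -1): -5+-1=-6, -9+-1=-10, 5+-1=4, -3+-1=-4, -13+-1=-14, -2+-1=-3, -2+-1=-3 -> [-6, -10, 4, -4, -14, -3, -3]
Stage 6 (DIFF): s[0]=-6, -10--6=-4, 4--10=14, -4-4=-8, -14--4=-10, -3--14=11, -3--3=0 -> [-6, -4, 14, -8, -10, 11, 0]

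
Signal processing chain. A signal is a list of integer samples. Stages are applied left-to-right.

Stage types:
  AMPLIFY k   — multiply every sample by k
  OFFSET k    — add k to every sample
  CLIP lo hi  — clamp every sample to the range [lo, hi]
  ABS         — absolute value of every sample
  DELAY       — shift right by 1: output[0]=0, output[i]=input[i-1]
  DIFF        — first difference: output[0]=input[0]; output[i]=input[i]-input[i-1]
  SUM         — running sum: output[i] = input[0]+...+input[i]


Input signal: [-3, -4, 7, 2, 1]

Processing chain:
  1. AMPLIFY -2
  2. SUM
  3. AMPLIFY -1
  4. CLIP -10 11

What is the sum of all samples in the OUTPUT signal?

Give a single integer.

Answer: -6

Derivation:
Input: [-3, -4, 7, 2, 1]
Stage 1 (AMPLIFY -2): -3*-2=6, -4*-2=8, 7*-2=-14, 2*-2=-4, 1*-2=-2 -> [6, 8, -14, -4, -2]
Stage 2 (SUM): sum[0..0]=6, sum[0..1]=14, sum[0..2]=0, sum[0..3]=-4, sum[0..4]=-6 -> [6, 14, 0, -4, -6]
Stage 3 (AMPLIFY -1): 6*-1=-6, 14*-1=-14, 0*-1=0, -4*-1=4, -6*-1=6 -> [-6, -14, 0, 4, 6]
Stage 4 (CLIP -10 11): clip(-6,-10,11)=-6, clip(-14,-10,11)=-10, clip(0,-10,11)=0, clip(4,-10,11)=4, clip(6,-10,11)=6 -> [-6, -10, 0, 4, 6]
Output sum: -6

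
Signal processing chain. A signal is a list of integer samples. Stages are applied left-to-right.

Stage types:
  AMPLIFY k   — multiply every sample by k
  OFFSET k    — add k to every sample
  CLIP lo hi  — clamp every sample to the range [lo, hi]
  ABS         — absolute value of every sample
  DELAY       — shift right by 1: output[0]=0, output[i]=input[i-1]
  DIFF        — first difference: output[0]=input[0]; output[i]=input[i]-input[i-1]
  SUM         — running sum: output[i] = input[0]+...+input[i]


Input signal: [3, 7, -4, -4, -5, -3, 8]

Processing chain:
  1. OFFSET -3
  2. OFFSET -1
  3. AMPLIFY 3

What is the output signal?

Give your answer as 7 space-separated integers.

Answer: -3 9 -24 -24 -27 -21 12

Derivation:
Input: [3, 7, -4, -4, -5, -3, 8]
Stage 1 (OFFSET -3): 3+-3=0, 7+-3=4, -4+-3=-7, -4+-3=-7, -5+-3=-8, -3+-3=-6, 8+-3=5 -> [0, 4, -7, -7, -8, -6, 5]
Stage 2 (OFFSET -1): 0+-1=-1, 4+-1=3, -7+-1=-8, -7+-1=-8, -8+-1=-9, -6+-1=-7, 5+-1=4 -> [-1, 3, -8, -8, -9, -7, 4]
Stage 3 (AMPLIFY 3): -1*3=-3, 3*3=9, -8*3=-24, -8*3=-24, -9*3=-27, -7*3=-21, 4*3=12 -> [-3, 9, -24, -24, -27, -21, 12]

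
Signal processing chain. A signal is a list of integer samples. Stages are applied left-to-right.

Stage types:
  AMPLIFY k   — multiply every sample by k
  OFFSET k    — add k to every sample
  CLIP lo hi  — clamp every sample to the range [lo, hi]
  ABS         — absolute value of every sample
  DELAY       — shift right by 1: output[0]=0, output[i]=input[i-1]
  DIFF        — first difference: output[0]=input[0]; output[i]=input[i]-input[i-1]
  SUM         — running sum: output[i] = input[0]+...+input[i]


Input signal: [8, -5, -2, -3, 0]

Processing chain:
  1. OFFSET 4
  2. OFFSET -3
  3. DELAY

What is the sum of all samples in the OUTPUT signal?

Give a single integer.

Answer: 2

Derivation:
Input: [8, -5, -2, -3, 0]
Stage 1 (OFFSET 4): 8+4=12, -5+4=-1, -2+4=2, -3+4=1, 0+4=4 -> [12, -1, 2, 1, 4]
Stage 2 (OFFSET -3): 12+-3=9, -1+-3=-4, 2+-3=-1, 1+-3=-2, 4+-3=1 -> [9, -4, -1, -2, 1]
Stage 3 (DELAY): [0, 9, -4, -1, -2] = [0, 9, -4, -1, -2] -> [0, 9, -4, -1, -2]
Output sum: 2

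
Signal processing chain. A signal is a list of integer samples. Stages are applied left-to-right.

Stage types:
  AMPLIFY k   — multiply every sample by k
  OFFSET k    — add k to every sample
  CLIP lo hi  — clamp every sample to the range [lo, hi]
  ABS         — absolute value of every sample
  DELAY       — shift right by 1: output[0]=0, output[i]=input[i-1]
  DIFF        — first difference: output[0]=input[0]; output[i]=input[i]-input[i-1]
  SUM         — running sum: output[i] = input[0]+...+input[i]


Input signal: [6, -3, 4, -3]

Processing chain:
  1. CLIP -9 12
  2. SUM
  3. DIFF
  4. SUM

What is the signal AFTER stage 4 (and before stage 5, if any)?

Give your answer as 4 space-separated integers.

Input: [6, -3, 4, -3]
Stage 1 (CLIP -9 12): clip(6,-9,12)=6, clip(-3,-9,12)=-3, clip(4,-9,12)=4, clip(-3,-9,12)=-3 -> [6, -3, 4, -3]
Stage 2 (SUM): sum[0..0]=6, sum[0..1]=3, sum[0..2]=7, sum[0..3]=4 -> [6, 3, 7, 4]
Stage 3 (DIFF): s[0]=6, 3-6=-3, 7-3=4, 4-7=-3 -> [6, -3, 4, -3]
Stage 4 (SUM): sum[0..0]=6, sum[0..1]=3, sum[0..2]=7, sum[0..3]=4 -> [6, 3, 7, 4]

Answer: 6 3 7 4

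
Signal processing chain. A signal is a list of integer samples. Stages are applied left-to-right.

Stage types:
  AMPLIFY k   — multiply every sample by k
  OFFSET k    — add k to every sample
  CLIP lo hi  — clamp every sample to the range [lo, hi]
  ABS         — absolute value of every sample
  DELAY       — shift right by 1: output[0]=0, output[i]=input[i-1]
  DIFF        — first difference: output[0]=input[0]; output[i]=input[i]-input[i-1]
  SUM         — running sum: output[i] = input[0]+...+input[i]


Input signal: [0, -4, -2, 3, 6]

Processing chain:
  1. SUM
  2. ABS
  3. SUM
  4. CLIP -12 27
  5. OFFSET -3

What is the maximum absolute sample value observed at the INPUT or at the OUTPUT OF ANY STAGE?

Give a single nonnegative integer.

Input: [0, -4, -2, 3, 6] (max |s|=6)
Stage 1 (SUM): sum[0..0]=0, sum[0..1]=-4, sum[0..2]=-6, sum[0..3]=-3, sum[0..4]=3 -> [0, -4, -6, -3, 3] (max |s|=6)
Stage 2 (ABS): |0|=0, |-4|=4, |-6|=6, |-3|=3, |3|=3 -> [0, 4, 6, 3, 3] (max |s|=6)
Stage 3 (SUM): sum[0..0]=0, sum[0..1]=4, sum[0..2]=10, sum[0..3]=13, sum[0..4]=16 -> [0, 4, 10, 13, 16] (max |s|=16)
Stage 4 (CLIP -12 27): clip(0,-12,27)=0, clip(4,-12,27)=4, clip(10,-12,27)=10, clip(13,-12,27)=13, clip(16,-12,27)=16 -> [0, 4, 10, 13, 16] (max |s|=16)
Stage 5 (OFFSET -3): 0+-3=-3, 4+-3=1, 10+-3=7, 13+-3=10, 16+-3=13 -> [-3, 1, 7, 10, 13] (max |s|=13)
Overall max amplitude: 16

Answer: 16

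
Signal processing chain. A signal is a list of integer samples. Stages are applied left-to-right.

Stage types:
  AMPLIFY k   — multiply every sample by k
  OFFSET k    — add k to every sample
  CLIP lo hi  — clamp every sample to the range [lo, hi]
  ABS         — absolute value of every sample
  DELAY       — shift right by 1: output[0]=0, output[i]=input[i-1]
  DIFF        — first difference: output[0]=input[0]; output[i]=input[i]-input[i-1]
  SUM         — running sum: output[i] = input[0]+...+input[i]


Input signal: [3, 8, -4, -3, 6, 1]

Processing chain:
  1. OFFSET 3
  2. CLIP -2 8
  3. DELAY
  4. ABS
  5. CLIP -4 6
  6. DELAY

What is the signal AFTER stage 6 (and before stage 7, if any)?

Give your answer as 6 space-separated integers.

Answer: 0 0 6 6 1 0

Derivation:
Input: [3, 8, -4, -3, 6, 1]
Stage 1 (OFFSET 3): 3+3=6, 8+3=11, -4+3=-1, -3+3=0, 6+3=9, 1+3=4 -> [6, 11, -1, 0, 9, 4]
Stage 2 (CLIP -2 8): clip(6,-2,8)=6, clip(11,-2,8)=8, clip(-1,-2,8)=-1, clip(0,-2,8)=0, clip(9,-2,8)=8, clip(4,-2,8)=4 -> [6, 8, -1, 0, 8, 4]
Stage 3 (DELAY): [0, 6, 8, -1, 0, 8] = [0, 6, 8, -1, 0, 8] -> [0, 6, 8, -1, 0, 8]
Stage 4 (ABS): |0|=0, |6|=6, |8|=8, |-1|=1, |0|=0, |8|=8 -> [0, 6, 8, 1, 0, 8]
Stage 5 (CLIP -4 6): clip(0,-4,6)=0, clip(6,-4,6)=6, clip(8,-4,6)=6, clip(1,-4,6)=1, clip(0,-4,6)=0, clip(8,-4,6)=6 -> [0, 6, 6, 1, 0, 6]
Stage 6 (DELAY): [0, 0, 6, 6, 1, 0] = [0, 0, 6, 6, 1, 0] -> [0, 0, 6, 6, 1, 0]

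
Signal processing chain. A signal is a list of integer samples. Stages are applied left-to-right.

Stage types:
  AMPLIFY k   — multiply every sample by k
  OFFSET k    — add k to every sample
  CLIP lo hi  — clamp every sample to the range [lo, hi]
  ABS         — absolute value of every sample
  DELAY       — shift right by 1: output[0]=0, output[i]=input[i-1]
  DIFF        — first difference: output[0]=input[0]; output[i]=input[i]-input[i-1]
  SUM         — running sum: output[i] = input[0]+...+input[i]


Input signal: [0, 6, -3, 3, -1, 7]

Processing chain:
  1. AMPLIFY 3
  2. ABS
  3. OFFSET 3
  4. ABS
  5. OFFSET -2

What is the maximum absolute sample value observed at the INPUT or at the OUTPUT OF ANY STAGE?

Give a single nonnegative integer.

Answer: 24

Derivation:
Input: [0, 6, -3, 3, -1, 7] (max |s|=7)
Stage 1 (AMPLIFY 3): 0*3=0, 6*3=18, -3*3=-9, 3*3=9, -1*3=-3, 7*3=21 -> [0, 18, -9, 9, -3, 21] (max |s|=21)
Stage 2 (ABS): |0|=0, |18|=18, |-9|=9, |9|=9, |-3|=3, |21|=21 -> [0, 18, 9, 9, 3, 21] (max |s|=21)
Stage 3 (OFFSET 3): 0+3=3, 18+3=21, 9+3=12, 9+3=12, 3+3=6, 21+3=24 -> [3, 21, 12, 12, 6, 24] (max |s|=24)
Stage 4 (ABS): |3|=3, |21|=21, |12|=12, |12|=12, |6|=6, |24|=24 -> [3, 21, 12, 12, 6, 24] (max |s|=24)
Stage 5 (OFFSET -2): 3+-2=1, 21+-2=19, 12+-2=10, 12+-2=10, 6+-2=4, 24+-2=22 -> [1, 19, 10, 10, 4, 22] (max |s|=22)
Overall max amplitude: 24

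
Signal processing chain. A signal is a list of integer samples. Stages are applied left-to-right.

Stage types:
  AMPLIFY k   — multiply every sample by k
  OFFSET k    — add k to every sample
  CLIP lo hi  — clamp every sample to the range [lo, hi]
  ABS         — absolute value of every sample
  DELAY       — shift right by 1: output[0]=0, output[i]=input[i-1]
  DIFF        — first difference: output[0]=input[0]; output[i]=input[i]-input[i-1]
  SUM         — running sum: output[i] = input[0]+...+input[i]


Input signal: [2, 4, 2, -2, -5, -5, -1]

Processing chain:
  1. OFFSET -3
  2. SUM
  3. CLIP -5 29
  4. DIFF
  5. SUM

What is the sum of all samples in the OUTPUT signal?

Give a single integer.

Input: [2, 4, 2, -2, -5, -5, -1]
Stage 1 (OFFSET -3): 2+-3=-1, 4+-3=1, 2+-3=-1, -2+-3=-5, -5+-3=-8, -5+-3=-8, -1+-3=-4 -> [-1, 1, -1, -5, -8, -8, -4]
Stage 2 (SUM): sum[0..0]=-1, sum[0..1]=0, sum[0..2]=-1, sum[0..3]=-6, sum[0..4]=-14, sum[0..5]=-22, sum[0..6]=-26 -> [-1, 0, -1, -6, -14, -22, -26]
Stage 3 (CLIP -5 29): clip(-1,-5,29)=-1, clip(0,-5,29)=0, clip(-1,-5,29)=-1, clip(-6,-5,29)=-5, clip(-14,-5,29)=-5, clip(-22,-5,29)=-5, clip(-26,-5,29)=-5 -> [-1, 0, -1, -5, -5, -5, -5]
Stage 4 (DIFF): s[0]=-1, 0--1=1, -1-0=-1, -5--1=-4, -5--5=0, -5--5=0, -5--5=0 -> [-1, 1, -1, -4, 0, 0, 0]
Stage 5 (SUM): sum[0..0]=-1, sum[0..1]=0, sum[0..2]=-1, sum[0..3]=-5, sum[0..4]=-5, sum[0..5]=-5, sum[0..6]=-5 -> [-1, 0, -1, -5, -5, -5, -5]
Output sum: -22

Answer: -22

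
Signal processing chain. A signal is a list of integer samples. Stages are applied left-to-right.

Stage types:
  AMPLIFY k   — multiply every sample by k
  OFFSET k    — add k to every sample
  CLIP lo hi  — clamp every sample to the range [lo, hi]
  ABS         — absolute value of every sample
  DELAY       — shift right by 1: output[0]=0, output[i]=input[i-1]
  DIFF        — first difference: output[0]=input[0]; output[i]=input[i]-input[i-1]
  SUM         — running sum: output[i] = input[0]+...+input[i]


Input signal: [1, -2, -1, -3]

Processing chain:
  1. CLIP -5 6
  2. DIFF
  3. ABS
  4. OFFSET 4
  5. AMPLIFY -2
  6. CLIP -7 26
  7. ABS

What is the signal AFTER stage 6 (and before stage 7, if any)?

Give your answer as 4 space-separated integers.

Answer: -7 -7 -7 -7

Derivation:
Input: [1, -2, -1, -3]
Stage 1 (CLIP -5 6): clip(1,-5,6)=1, clip(-2,-5,6)=-2, clip(-1,-5,6)=-1, clip(-3,-5,6)=-3 -> [1, -2, -1, -3]
Stage 2 (DIFF): s[0]=1, -2-1=-3, -1--2=1, -3--1=-2 -> [1, -3, 1, -2]
Stage 3 (ABS): |1|=1, |-3|=3, |1|=1, |-2|=2 -> [1, 3, 1, 2]
Stage 4 (OFFSET 4): 1+4=5, 3+4=7, 1+4=5, 2+4=6 -> [5, 7, 5, 6]
Stage 5 (AMPLIFY -2): 5*-2=-10, 7*-2=-14, 5*-2=-10, 6*-2=-12 -> [-10, -14, -10, -12]
Stage 6 (CLIP -7 26): clip(-10,-7,26)=-7, clip(-14,-7,26)=-7, clip(-10,-7,26)=-7, clip(-12,-7,26)=-7 -> [-7, -7, -7, -7]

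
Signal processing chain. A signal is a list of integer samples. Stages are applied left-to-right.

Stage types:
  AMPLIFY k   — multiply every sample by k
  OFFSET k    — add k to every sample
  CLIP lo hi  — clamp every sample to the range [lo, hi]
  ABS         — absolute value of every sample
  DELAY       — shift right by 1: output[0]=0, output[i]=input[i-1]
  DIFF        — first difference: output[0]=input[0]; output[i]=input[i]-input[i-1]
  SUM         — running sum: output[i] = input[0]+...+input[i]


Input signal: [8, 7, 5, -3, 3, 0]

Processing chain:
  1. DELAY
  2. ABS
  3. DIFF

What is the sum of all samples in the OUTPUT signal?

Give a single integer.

Answer: 3

Derivation:
Input: [8, 7, 5, -3, 3, 0]
Stage 1 (DELAY): [0, 8, 7, 5, -3, 3] = [0, 8, 7, 5, -3, 3] -> [0, 8, 7, 5, -3, 3]
Stage 2 (ABS): |0|=0, |8|=8, |7|=7, |5|=5, |-3|=3, |3|=3 -> [0, 8, 7, 5, 3, 3]
Stage 3 (DIFF): s[0]=0, 8-0=8, 7-8=-1, 5-7=-2, 3-5=-2, 3-3=0 -> [0, 8, -1, -2, -2, 0]
Output sum: 3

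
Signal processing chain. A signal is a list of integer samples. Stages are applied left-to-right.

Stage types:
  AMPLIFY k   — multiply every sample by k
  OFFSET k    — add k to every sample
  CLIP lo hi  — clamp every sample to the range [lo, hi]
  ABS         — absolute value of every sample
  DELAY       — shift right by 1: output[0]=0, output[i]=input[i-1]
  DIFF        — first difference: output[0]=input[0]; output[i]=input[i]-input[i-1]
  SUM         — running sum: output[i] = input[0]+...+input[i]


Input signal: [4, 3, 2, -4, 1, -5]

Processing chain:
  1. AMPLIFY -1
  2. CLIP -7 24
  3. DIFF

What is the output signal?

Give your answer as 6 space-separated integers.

Answer: -4 1 1 6 -5 6

Derivation:
Input: [4, 3, 2, -4, 1, -5]
Stage 1 (AMPLIFY -1): 4*-1=-4, 3*-1=-3, 2*-1=-2, -4*-1=4, 1*-1=-1, -5*-1=5 -> [-4, -3, -2, 4, -1, 5]
Stage 2 (CLIP -7 24): clip(-4,-7,24)=-4, clip(-3,-7,24)=-3, clip(-2,-7,24)=-2, clip(4,-7,24)=4, clip(-1,-7,24)=-1, clip(5,-7,24)=5 -> [-4, -3, -2, 4, -1, 5]
Stage 3 (DIFF): s[0]=-4, -3--4=1, -2--3=1, 4--2=6, -1-4=-5, 5--1=6 -> [-4, 1, 1, 6, -5, 6]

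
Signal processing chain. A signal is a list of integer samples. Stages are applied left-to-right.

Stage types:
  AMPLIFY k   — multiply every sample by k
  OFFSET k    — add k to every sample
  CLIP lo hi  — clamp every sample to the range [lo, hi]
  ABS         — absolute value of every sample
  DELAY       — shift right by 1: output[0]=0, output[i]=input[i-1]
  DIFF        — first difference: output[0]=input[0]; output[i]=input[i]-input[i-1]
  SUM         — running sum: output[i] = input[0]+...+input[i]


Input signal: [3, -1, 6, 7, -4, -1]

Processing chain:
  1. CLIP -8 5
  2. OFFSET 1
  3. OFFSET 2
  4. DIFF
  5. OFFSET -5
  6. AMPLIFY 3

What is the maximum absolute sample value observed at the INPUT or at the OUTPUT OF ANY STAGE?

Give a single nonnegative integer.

Answer: 42

Derivation:
Input: [3, -1, 6, 7, -4, -1] (max |s|=7)
Stage 1 (CLIP -8 5): clip(3,-8,5)=3, clip(-1,-8,5)=-1, clip(6,-8,5)=5, clip(7,-8,5)=5, clip(-4,-8,5)=-4, clip(-1,-8,5)=-1 -> [3, -1, 5, 5, -4, -1] (max |s|=5)
Stage 2 (OFFSET 1): 3+1=4, -1+1=0, 5+1=6, 5+1=6, -4+1=-3, -1+1=0 -> [4, 0, 6, 6, -3, 0] (max |s|=6)
Stage 3 (OFFSET 2): 4+2=6, 0+2=2, 6+2=8, 6+2=8, -3+2=-1, 0+2=2 -> [6, 2, 8, 8, -1, 2] (max |s|=8)
Stage 4 (DIFF): s[0]=6, 2-6=-4, 8-2=6, 8-8=0, -1-8=-9, 2--1=3 -> [6, -4, 6, 0, -9, 3] (max |s|=9)
Stage 5 (OFFSET -5): 6+-5=1, -4+-5=-9, 6+-5=1, 0+-5=-5, -9+-5=-14, 3+-5=-2 -> [1, -9, 1, -5, -14, -2] (max |s|=14)
Stage 6 (AMPLIFY 3): 1*3=3, -9*3=-27, 1*3=3, -5*3=-15, -14*3=-42, -2*3=-6 -> [3, -27, 3, -15, -42, -6] (max |s|=42)
Overall max amplitude: 42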